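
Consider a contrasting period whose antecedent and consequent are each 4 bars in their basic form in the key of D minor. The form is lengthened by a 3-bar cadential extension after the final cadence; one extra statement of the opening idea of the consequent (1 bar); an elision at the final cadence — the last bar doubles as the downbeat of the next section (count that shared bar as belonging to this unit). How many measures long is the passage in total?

Basic contrasting period: 4 + 4 = 8 bars.
8 (basic form) + 3 (cadential extension) + 1 (extra statement) = 12.
The elision shares a bar with the next section but does not change this unit's count.

12 measures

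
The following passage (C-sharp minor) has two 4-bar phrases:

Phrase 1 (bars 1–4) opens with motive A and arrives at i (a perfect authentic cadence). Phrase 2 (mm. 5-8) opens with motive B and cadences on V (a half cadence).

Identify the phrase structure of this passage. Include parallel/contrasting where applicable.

phrase group

The second phrase closes with a half cadence, which is not stronger than the first phrase's perfect authentic cadence; without a weak→strong cadential pair there is no antecedent–consequent relationship, so this is a phrase group rather than a period.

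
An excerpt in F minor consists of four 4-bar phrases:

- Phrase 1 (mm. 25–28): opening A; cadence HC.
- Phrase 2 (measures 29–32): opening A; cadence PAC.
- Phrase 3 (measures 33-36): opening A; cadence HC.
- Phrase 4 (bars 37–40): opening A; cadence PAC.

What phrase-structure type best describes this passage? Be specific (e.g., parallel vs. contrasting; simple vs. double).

The cadence pattern HC–PAC–HC–PAC is weak–strong twice, and phrases 3–4 restate phrases 1–2: a period heard twice, not a double period (which would end weakly at phrase 2).

repeated period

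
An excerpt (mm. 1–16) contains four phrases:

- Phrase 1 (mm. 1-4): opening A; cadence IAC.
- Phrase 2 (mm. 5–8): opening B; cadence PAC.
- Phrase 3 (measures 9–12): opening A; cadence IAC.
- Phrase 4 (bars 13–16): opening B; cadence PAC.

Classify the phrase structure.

The cadence pattern IAC–PAC–IAC–PAC is weak–strong twice, and phrases 3–4 restate phrases 1–2: a period heard twice, not a double period (which would end weakly at phrase 2).

repeated period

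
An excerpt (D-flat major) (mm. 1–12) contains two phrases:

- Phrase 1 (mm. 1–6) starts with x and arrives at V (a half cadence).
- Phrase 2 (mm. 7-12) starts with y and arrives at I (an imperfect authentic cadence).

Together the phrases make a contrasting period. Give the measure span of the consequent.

measures 7–12

The phrase ending with the weaker cadence (half cadence) is the antecedent; the one ending more conclusively (imperfect authentic cadence) is the consequent. The consequent is measures 7–12.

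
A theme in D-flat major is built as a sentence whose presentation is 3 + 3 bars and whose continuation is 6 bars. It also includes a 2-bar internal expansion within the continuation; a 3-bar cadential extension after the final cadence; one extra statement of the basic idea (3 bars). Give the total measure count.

20 measures

Basic sentence: 3 + 3 + 6 = 12 bars.
12 (basic form) + 2 (internal expansion) + 3 (cadential extension) + 3 (extra statement) = 20.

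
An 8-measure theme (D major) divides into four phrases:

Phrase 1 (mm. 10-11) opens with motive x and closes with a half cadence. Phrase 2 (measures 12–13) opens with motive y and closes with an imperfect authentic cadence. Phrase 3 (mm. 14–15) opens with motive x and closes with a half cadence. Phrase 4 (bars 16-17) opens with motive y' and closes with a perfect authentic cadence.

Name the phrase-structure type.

parallel double period

Four phrases in two halves: the first half (mm. 10–13) ends with an imperfect authentic cadence, the second (measures 14–17) with a perfect authentic cadence — a large antecedent–consequent pair, i.e. a double period.
Phrase 3 begins with the same material as phrase 1, making it parallel.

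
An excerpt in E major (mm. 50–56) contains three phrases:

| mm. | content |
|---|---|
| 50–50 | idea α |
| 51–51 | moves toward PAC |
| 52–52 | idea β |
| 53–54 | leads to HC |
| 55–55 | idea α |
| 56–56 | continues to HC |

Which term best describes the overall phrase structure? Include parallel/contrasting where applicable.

phrase group

The final phrase closes with a half cadence, which is not stronger than the preceding half cadence; the 3 phrases lack an overall antecedent–consequent design and so form a phrase group.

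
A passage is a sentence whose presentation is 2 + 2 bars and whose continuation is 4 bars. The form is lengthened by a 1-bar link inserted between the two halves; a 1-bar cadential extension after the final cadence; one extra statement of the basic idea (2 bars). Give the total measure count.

Basic sentence: 2 + 2 + 4 = 8 bars.
8 (basic form) + 1 (link) + 1 (cadential extension) + 2 (extra statement) = 12.

12 measures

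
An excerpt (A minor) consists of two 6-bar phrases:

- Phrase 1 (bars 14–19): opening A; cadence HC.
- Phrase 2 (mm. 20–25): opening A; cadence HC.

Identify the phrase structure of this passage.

Both phrases have the same opening (A) and the same cadence (half cadence): the second is a restatement, not a consequent, so this is a repeated phrase rather than a period.

repeated phrase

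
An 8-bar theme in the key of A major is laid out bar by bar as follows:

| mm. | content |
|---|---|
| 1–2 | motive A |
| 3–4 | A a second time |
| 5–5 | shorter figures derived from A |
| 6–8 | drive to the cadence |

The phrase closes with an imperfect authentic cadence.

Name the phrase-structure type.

sentence

Basic idea (mm. 1–2) + its repetition (mm. 3–4) form the presentation; fragmentation and cadence (mm. 5–8) form the continuation — the 8-bar whole is a sentence.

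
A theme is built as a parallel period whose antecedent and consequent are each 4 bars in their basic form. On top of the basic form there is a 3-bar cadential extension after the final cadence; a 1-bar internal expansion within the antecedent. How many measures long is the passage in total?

12 measures

Basic parallel period: 4 + 4 = 8 bars.
8 (basic form) + 3 (cadential extension) + 1 (internal expansion) = 12.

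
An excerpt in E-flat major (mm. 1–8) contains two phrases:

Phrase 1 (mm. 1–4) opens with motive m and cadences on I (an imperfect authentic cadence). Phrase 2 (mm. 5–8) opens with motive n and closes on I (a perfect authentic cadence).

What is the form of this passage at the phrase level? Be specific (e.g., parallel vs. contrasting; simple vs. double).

Phrase 1 ends with an imperfect authentic cadence (weaker) and phrase 2 with a perfect authentic cadence (stronger): antecedent + consequent = a period.
The two phrases open with different material (m / n), so the period is contrasting.

contrasting period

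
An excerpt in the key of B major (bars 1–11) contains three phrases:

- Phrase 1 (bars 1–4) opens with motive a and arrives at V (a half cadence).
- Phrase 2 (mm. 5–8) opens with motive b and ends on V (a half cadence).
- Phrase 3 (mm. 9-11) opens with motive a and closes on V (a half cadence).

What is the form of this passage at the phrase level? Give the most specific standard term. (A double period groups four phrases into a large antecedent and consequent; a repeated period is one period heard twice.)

The final phrase closes with a half cadence, which is not stronger than the preceding half cadence; the 3 phrases lack an overall antecedent–consequent design and so form a phrase group.

phrase group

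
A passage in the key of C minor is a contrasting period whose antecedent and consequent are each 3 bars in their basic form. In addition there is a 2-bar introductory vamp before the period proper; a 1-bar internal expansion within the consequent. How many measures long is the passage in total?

9 measures

Basic contrasting period: 3 + 3 = 6 bars.
6 (basic form) + 2 (introduction) + 1 (internal expansion) = 9.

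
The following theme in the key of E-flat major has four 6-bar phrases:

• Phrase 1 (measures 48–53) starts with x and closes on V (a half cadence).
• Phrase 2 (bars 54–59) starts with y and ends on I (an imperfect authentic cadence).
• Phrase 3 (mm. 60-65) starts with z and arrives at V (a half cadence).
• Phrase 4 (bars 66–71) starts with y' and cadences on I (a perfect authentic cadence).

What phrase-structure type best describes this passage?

Four phrases in two halves: the first half (mm. 48-59) ends with an imperfect authentic cadence, the second (measures 60–71) with a perfect authentic cadence — a large antecedent–consequent pair, i.e. a double period.
Phrase 3 begins with different material from phrase 1, making it contrasting.

contrasting double period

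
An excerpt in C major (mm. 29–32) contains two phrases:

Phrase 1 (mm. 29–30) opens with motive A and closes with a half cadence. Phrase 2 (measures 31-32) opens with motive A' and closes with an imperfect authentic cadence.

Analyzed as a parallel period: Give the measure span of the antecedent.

measures 29–30

The antecedent is the phrase ending with the weaker cadence (half cadence, phrase 1) and the consequent the one ending more conclusively (imperfect authentic cadence, phrase 2); the antecedent is measures 29–30.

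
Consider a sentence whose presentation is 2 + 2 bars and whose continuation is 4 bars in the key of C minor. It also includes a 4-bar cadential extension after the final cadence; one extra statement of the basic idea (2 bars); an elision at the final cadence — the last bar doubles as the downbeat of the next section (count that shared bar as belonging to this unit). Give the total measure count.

14 measures

Basic sentence: 2 + 2 + 4 = 8 bars.
8 (basic form) + 4 (cadential extension) + 2 (extra statement) = 14.
The elision shares a bar with the next section but does not change this unit's count.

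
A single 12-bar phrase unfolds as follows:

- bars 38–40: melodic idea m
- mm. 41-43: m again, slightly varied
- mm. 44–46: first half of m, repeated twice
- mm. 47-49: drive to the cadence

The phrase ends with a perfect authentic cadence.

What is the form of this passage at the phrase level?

Basic idea (bars 38-40) + its repetition (mm. 41-43) form the presentation; fragmentation and cadence (mm. 44–49) form the continuation — the 12-bar whole is a sentence.

sentence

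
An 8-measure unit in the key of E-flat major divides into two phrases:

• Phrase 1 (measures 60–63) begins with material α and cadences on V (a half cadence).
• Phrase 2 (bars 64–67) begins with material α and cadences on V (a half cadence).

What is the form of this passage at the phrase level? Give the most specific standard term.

Both phrases have the same opening (α) and the same cadence (half cadence): the second is a restatement, not a consequent, so this is a repeated phrase rather than a period.

repeated phrase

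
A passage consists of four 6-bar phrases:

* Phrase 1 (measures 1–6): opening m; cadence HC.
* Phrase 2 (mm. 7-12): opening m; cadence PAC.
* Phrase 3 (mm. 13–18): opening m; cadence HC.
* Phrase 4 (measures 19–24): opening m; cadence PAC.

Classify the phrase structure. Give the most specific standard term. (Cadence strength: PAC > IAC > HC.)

repeated period

The cadence pattern HC–PAC–HC–PAC is weak–strong twice, and phrases 3–4 restate phrases 1–2: a period heard twice, not a double period (which would end weakly at phrase 2).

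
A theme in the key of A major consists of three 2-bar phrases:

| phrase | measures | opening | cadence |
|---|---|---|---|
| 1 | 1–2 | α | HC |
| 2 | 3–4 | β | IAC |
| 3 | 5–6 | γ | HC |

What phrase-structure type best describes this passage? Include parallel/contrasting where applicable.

The final phrase closes with a half cadence, which is not stronger than the preceding imperfect authentic cadence; the 3 phrases lack an overall antecedent–consequent design and so form a phrase group.

phrase group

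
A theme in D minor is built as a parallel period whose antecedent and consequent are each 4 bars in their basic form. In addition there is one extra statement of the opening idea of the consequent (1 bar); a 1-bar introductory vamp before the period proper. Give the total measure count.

Basic parallel period: 4 + 4 = 8 bars.
8 (basic form) + 1 (extra statement) + 1 (introduction) = 10.

10 measures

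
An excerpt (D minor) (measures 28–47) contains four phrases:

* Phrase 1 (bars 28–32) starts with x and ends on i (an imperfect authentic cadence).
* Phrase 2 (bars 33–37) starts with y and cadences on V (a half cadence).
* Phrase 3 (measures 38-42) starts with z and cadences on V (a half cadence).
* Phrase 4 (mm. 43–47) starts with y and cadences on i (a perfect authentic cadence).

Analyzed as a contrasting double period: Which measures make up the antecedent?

measures 28–37

In a double period the four phrases pair into a large antecedent (phrases 1–2, ending half cadence) and a large consequent (phrases 3–4, ending perfect authentic cadence). The antecedent spans mm. 28-37.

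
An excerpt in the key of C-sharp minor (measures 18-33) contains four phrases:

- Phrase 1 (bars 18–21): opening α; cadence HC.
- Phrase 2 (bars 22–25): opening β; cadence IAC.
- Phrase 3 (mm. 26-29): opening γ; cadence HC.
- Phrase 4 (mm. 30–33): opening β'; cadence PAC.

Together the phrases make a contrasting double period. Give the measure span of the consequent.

In a double period the first pair of phrases (ending imperfect authentic cadence) is the large antecedent and the second pair (ending perfect authentic cadence) is the large consequent; the consequent is measures 26–33.

measures 26–33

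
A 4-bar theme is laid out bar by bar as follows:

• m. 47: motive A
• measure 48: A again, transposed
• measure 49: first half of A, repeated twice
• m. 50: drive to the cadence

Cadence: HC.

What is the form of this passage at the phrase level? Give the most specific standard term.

Basic idea (m. 47) + its repetition (bar 48) form the presentation; fragmentation and cadence (bars 49-50) form the continuation — the 4-bar whole is a sentence.

sentence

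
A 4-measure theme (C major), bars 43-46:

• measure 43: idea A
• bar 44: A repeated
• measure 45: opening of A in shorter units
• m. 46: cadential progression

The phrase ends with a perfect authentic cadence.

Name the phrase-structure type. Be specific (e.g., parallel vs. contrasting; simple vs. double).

sentence

Basic idea (measure 43) + its repetition (m. 44) form the presentation; fragmentation and cadence (mm. 45–46) form the continuation — the 4-bar whole is a sentence.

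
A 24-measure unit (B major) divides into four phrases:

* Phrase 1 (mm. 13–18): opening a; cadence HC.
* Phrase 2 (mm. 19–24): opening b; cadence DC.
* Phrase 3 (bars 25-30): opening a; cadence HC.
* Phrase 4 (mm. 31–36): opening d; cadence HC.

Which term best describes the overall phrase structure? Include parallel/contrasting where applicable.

Phrase 4 ends with a half cadence, no stronger than phrase 2's deceptive cadence, so the four phrases do not form a double period; nor do phrases 3–4 duplicate 1–2, so it is not a repeated period. With no phrase reaching a conclusive cadence, the passage is a phrase group.

phrase group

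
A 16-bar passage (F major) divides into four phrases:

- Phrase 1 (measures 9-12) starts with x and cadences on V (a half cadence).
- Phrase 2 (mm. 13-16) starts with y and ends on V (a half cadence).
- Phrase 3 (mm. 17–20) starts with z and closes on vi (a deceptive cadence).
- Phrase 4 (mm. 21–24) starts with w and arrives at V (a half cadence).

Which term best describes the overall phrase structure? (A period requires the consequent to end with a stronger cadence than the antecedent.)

Phrase 4 ends with a half cadence, no stronger than phrase 2's half cadence, so the four phrases do not form a double period; nor do phrases 3–4 duplicate 1–2, so it is not a repeated period. With no phrase reaching a conclusive cadence, the passage is a phrase group.

phrase group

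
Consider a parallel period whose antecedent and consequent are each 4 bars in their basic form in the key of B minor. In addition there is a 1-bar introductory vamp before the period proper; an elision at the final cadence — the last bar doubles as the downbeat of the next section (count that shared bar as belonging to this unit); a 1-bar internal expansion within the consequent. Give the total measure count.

Basic parallel period: 4 + 4 = 8 bars.
8 (basic form) + 1 (introduction) + 1 (internal expansion) = 10.
The elision shares a bar with the next section but does not change this unit's count.

10 measures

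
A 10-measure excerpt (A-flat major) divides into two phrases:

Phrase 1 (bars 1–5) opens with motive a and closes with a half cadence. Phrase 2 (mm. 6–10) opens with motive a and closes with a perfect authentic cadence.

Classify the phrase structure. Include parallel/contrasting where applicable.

Phrase 1 ends with a half cadence (weaker) and phrase 2 with a perfect authentic cadence (stronger): antecedent + consequent = a period.
The two phrases open with the same material (a / a), so the period is parallel.

parallel period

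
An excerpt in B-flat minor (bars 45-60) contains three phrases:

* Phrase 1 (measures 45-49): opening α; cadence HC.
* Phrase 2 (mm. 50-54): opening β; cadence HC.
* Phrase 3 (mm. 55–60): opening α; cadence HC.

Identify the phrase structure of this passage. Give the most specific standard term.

phrase group

The final phrase closes with a half cadence, which is not stronger than the preceding half cadence; the 3 phrases lack an overall antecedent–consequent design and so form a phrase group.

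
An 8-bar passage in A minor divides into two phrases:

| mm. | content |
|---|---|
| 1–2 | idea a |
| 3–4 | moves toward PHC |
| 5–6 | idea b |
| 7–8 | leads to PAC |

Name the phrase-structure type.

contrasting period

Phrase 1 ends with a Phrygian half cadence (weaker) and phrase 2 with a perfect authentic cadence (stronger): antecedent + consequent = a period.
The two phrases open with different material (a / b), so the period is contrasting.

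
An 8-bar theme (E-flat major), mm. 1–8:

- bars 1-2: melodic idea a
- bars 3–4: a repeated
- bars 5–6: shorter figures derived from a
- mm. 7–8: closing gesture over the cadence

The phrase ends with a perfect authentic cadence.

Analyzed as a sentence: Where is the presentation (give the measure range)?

The presentation of a sentence is the basic idea (bars 1-2) plus its repetition (measures 3–4); the presentation is therefore bars 1–4.

measures 1–4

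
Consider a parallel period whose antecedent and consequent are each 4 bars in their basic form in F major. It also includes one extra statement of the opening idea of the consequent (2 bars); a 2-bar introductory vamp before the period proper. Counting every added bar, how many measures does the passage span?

12 measures

Basic parallel period: 4 + 4 = 8 bars.
8 (basic form) + 2 (extra statement) + 2 (introduction) = 12.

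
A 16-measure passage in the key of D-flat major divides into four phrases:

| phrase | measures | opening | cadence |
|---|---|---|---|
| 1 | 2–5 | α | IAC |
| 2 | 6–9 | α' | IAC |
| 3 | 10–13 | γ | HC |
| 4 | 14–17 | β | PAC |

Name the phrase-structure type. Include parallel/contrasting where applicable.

Four phrases in two halves: the first half (mm. 2-9) ends with an imperfect authentic cadence, the second (bars 10-17) with a perfect authentic cadence — a large antecedent–consequent pair, i.e. a double period.
Phrase 3 begins with different material from phrase 1, making it contrasting.

contrasting double period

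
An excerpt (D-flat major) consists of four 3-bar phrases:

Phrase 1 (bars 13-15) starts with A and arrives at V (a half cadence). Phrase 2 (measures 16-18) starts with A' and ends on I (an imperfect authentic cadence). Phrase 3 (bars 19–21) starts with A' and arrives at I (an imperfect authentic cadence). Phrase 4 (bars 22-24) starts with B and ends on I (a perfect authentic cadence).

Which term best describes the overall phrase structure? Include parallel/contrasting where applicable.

Four phrases in two halves: the first half (mm. 13–18) ends with an imperfect authentic cadence, the second (mm. 19-24) with a perfect authentic cadence — a large antecedent–consequent pair, i.e. a double period.
Phrase 3 begins with the same material as phrase 1, making it parallel.

parallel double period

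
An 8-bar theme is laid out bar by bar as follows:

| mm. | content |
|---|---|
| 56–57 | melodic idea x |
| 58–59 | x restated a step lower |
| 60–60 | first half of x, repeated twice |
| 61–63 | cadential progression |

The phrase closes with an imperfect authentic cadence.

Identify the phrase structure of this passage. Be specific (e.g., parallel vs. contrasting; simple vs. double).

sentence

Basic idea (bars 56-57) + its repetition (bars 58–59) form the presentation; fragmentation and cadence (mm. 60–63) form the continuation — the 8-bar whole is a sentence.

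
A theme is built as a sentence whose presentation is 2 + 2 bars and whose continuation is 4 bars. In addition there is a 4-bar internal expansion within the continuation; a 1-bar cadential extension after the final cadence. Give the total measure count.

Basic sentence: 2 + 2 + 4 = 8 bars.
8 (basic form) + 4 (internal expansion) + 1 (cadential extension) = 13.

13 measures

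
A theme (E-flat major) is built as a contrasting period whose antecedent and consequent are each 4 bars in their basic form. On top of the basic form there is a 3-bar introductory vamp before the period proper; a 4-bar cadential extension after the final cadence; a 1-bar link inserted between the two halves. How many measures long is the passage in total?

16 measures

Basic contrasting period: 4 + 4 = 8 bars.
8 (basic form) + 3 (introduction) + 4 (cadential extension) + 1 (link) = 16.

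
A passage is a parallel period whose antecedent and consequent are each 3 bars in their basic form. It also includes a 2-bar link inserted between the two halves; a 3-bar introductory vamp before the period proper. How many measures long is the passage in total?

11 measures

Basic parallel period: 3 + 3 = 6 bars.
6 (basic form) + 2 (link) + 3 (introduction) = 11.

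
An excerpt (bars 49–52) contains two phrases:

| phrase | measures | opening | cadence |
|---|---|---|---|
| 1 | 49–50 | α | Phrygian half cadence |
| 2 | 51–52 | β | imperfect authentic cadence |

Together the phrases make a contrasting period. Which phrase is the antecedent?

phrase 1

The phrase ending with the weaker cadence (Phrygian half cadence) is the antecedent; the one ending more conclusively (imperfect authentic cadence) is the consequent. The antecedent is phrase 1.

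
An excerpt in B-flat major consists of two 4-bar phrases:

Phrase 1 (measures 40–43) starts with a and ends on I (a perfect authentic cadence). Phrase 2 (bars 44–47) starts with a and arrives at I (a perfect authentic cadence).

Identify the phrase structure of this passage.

repeated phrase

Both phrases have the same opening (a) and the same cadence (perfect authentic cadence): the second is a restatement, not a consequent, so this is a repeated phrase rather than a period.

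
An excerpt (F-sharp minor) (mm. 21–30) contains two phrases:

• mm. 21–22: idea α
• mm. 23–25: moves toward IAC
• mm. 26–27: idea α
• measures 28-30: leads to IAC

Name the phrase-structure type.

repeated phrase

Both phrases have the same opening (α) and the same cadence (imperfect authentic cadence): the second is a restatement, not a consequent, so this is a repeated phrase rather than a period.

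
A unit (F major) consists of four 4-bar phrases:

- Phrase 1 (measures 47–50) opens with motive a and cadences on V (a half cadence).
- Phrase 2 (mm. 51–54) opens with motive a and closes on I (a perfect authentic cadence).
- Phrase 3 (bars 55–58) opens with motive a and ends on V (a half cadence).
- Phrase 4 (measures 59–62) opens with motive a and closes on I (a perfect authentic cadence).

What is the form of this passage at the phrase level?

repeated period

The cadence pattern HC–PAC–HC–PAC is weak–strong twice, and phrases 3–4 restate phrases 1–2: a period heard twice, not a double period (which would end weakly at phrase 2).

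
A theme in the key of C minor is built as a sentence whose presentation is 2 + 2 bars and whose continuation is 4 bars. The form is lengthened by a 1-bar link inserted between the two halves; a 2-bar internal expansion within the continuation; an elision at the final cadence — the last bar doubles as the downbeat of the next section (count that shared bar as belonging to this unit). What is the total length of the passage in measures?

11 measures

Basic sentence: 2 + 2 + 4 = 8 bars.
8 (basic form) + 1 (link) + 2 (internal expansion) = 11.
The elision shares a bar with the next section but does not change this unit's count.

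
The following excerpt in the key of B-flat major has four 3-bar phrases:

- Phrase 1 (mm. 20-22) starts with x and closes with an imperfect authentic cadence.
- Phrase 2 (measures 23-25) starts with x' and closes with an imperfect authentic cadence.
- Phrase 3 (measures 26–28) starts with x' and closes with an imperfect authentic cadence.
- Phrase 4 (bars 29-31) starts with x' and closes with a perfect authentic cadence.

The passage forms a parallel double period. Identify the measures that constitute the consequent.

In a double period the four phrases pair into a large antecedent (phrases 1–2, ending imperfect authentic cadence) and a large consequent (phrases 3–4, ending perfect authentic cadence). The consequent spans bars 26-31.

measures 26–31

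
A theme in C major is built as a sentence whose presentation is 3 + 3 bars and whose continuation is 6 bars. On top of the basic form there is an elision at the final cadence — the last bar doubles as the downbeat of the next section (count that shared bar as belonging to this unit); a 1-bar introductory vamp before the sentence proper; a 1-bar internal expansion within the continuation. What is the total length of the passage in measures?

14 measures

Basic sentence: 3 + 3 + 6 = 12 bars.
12 (basic form) + 1 (introduction) + 1 (internal expansion) = 14.
The elision shares a bar with the next section but does not change this unit's count.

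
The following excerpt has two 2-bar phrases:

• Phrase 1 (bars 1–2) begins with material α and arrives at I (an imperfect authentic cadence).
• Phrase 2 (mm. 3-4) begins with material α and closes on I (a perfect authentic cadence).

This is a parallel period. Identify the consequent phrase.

The phrase ending with the weaker cadence (imperfect authentic cadence) is the antecedent; the one ending more conclusively (perfect authentic cadence) is the consequent. The consequent is phrase 2.

phrase 2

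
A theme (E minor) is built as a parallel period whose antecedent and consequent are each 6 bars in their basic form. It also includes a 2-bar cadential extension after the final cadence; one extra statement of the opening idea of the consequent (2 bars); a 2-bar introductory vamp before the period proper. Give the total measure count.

18 measures

Basic parallel period: 6 + 6 = 12 bars.
12 (basic form) + 2 (cadential extension) + 2 (extra statement) + 2 (introduction) = 18.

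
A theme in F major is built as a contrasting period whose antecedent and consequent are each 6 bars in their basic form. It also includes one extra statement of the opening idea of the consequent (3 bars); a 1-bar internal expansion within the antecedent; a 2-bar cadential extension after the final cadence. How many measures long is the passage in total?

Basic contrasting period: 6 + 6 = 12 bars.
12 (basic form) + 3 (extra statement) + 1 (internal expansion) + 2 (cadential extension) = 18.

18 measures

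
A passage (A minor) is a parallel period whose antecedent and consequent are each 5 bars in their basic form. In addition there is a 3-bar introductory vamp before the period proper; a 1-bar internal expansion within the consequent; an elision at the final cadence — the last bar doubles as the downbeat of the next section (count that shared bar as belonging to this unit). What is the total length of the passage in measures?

Basic parallel period: 5 + 5 = 10 bars.
10 (basic form) + 3 (introduction) + 1 (internal expansion) = 14.
The elision shares a bar with the next section but does not change this unit's count.

14 measures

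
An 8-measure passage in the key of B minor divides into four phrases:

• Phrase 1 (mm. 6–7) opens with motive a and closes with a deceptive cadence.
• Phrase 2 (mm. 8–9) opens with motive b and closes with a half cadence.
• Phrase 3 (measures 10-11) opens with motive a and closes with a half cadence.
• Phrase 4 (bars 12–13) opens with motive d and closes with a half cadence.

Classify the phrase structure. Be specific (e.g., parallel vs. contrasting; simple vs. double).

Phrase 4 ends with a half cadence, no stronger than phrase 2's half cadence, so the four phrases do not form a double period; nor do phrases 3–4 duplicate 1–2, so it is not a repeated period. With no phrase reaching a conclusive cadence, the passage is a phrase group.

phrase group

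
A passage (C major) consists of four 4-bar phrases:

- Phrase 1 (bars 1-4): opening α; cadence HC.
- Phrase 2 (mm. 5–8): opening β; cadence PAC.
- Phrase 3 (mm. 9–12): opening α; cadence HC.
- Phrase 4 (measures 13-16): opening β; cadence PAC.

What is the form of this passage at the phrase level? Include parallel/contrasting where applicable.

The cadence pattern HC–PAC–HC–PAC is weak–strong twice, and phrases 3–4 restate phrases 1–2: a period heard twice, not a double period (which would end weakly at phrase 2).

repeated period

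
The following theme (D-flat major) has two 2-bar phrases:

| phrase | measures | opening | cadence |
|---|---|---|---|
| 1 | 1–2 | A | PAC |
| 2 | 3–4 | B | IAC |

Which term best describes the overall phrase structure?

phrase group

The second phrase closes with an imperfect authentic cadence, which is not stronger than the first phrase's perfect authentic cadence; without a weak→strong cadential pair there is no antecedent–consequent relationship, so this is a phrase group rather than a period.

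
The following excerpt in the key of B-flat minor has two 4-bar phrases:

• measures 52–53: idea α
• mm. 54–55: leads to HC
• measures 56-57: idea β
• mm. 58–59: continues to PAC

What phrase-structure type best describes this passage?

Phrase 1 ends with a half cadence (weaker) and phrase 2 with a perfect authentic cadence (stronger): antecedent + consequent = a period.
The two phrases open with different material (α / β), so the period is contrasting.

contrasting period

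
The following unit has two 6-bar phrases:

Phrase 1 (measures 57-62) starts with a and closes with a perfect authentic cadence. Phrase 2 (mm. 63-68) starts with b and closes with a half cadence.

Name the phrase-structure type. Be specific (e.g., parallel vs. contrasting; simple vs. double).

phrase group

The second phrase closes with a half cadence, which is not stronger than the first phrase's perfect authentic cadence; without a weak→strong cadential pair there is no antecedent–consequent relationship, so this is a phrase group rather than a period.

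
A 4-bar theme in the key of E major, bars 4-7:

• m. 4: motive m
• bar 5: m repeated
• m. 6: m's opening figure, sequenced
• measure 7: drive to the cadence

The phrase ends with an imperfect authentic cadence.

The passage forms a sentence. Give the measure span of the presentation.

measures 4–5

The presentation of a sentence is the basic idea (m. 4) plus its repetition (m. 5); the presentation is therefore bars 4-5.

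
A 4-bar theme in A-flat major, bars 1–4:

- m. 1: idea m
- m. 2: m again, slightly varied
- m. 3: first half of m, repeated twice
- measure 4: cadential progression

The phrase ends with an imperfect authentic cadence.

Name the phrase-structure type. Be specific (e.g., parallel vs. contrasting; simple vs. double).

Basic idea (measure 1) + its repetition (measure 2) form the presentation; fragmentation and cadence (bars 3–4) form the continuation — the 4-bar whole is a sentence.

sentence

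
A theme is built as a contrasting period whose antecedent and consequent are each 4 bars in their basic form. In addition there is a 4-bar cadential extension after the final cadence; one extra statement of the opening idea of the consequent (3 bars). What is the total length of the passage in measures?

Basic contrasting period: 4 + 4 = 8 bars.
8 (basic form) + 4 (cadential extension) + 3 (extra statement) = 15.

15 measures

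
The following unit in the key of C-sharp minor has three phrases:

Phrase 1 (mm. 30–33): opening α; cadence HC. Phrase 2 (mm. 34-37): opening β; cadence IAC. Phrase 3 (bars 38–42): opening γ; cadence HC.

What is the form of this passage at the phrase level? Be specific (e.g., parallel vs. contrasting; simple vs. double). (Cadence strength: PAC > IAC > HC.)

phrase group

The final phrase closes with a half cadence, which is not stronger than the preceding imperfect authentic cadence; the 3 phrases lack an overall antecedent–consequent design and so form a phrase group.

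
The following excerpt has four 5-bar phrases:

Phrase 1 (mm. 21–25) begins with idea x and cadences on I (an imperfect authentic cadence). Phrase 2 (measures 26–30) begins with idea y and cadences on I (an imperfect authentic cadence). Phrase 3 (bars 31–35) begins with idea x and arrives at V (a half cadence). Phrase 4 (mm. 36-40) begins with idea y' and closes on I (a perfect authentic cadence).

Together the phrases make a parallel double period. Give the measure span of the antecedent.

In a double period the first pair of phrases (ending imperfect authentic cadence) is the large antecedent and the second pair (ending perfect authentic cadence) is the large consequent; the antecedent is measures 21–30.

measures 21–30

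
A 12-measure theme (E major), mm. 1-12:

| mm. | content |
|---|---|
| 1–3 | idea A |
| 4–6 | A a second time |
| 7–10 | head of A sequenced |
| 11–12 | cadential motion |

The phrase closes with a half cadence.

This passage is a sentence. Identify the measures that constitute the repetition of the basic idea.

The presentation of a sentence is the basic idea (bars 1–3) plus its repetition (mm. 4–6); the repetition of the basic idea is therefore bars 4–6.

measures 4–6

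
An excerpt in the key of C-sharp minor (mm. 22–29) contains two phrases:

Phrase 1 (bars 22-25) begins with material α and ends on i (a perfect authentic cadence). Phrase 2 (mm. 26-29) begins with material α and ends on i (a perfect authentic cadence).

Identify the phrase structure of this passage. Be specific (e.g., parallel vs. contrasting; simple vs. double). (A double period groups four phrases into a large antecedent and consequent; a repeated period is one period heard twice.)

Both phrases have the same opening (α) and the same cadence (perfect authentic cadence): the second is a restatement, not a consequent, so this is a repeated phrase rather than a period.

repeated phrase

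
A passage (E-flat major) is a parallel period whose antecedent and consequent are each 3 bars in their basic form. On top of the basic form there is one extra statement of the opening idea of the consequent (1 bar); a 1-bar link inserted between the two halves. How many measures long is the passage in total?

Basic parallel period: 3 + 3 = 6 bars.
6 (basic form) + 1 (extra statement) + 1 (link) = 8.

8 measures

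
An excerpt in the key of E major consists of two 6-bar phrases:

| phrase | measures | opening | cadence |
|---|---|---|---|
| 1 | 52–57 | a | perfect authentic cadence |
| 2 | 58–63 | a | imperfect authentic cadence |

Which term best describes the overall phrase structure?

phrase group

The second phrase closes with an imperfect authentic cadence, which is not stronger than the first phrase's perfect authentic cadence; without a weak→strong cadential pair there is no antecedent–consequent relationship, so this is a phrase group rather than a period.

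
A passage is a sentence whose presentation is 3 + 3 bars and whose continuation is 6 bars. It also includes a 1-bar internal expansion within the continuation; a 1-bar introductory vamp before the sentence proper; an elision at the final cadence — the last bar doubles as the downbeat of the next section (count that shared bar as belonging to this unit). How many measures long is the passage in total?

14 measures

Basic sentence: 3 + 3 + 6 = 12 bars.
12 (basic form) + 1 (internal expansion) + 1 (introduction) = 14.
The elision shares a bar with the next section but does not change this unit's count.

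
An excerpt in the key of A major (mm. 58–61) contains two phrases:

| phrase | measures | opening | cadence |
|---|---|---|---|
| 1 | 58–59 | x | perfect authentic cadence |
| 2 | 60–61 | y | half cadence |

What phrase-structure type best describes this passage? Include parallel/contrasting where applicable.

The second phrase closes with a half cadence, which is not stronger than the first phrase's perfect authentic cadence; without a weak→strong cadential pair there is no antecedent–consequent relationship, so this is a phrase group rather than a period.

phrase group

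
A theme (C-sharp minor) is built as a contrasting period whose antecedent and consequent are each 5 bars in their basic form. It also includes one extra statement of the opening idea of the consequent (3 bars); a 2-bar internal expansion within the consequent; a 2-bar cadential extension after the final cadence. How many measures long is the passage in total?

17 measures

Basic contrasting period: 5 + 5 = 10 bars.
10 (basic form) + 3 (extra statement) + 2 (internal expansion) + 2 (cadential extension) = 17.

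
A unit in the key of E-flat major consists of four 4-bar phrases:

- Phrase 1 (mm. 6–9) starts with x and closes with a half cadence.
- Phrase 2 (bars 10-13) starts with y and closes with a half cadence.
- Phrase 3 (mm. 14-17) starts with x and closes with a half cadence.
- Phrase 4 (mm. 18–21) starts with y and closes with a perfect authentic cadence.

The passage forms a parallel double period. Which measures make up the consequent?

measures 14–21

In a double period the four phrases pair into a large antecedent (phrases 1–2, ending half cadence) and a large consequent (phrases 3–4, ending perfect authentic cadence). The consequent spans mm. 14–21.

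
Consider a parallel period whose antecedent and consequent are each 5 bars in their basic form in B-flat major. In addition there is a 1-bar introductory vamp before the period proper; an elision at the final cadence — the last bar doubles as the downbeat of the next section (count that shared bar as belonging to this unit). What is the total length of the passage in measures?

Basic parallel period: 5 + 5 = 10 bars.
10 (basic form) + 1 (introduction) = 11.
The elision shares a bar with the next section but does not change this unit's count.

11 measures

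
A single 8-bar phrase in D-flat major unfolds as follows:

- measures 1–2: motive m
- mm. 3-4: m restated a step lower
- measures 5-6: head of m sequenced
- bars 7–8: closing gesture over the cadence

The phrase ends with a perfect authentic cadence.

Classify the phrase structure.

Basic idea (mm. 1–2) + its repetition (mm. 3-4) form the presentation; fragmentation and cadence (mm. 5-8) form the continuation — the 8-bar whole is a sentence.

sentence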